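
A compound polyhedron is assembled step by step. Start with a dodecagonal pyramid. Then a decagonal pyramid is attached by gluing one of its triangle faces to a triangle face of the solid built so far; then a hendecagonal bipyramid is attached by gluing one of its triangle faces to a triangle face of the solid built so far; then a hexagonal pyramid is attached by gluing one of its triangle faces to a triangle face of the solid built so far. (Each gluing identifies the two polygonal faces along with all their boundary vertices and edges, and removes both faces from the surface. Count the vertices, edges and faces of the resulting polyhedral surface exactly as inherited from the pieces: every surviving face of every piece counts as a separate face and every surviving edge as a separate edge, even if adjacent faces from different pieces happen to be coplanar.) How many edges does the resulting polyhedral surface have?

A dodecagonal pyramid: V=13, E=24, F=13.
Attach a decagonal pyramid (V=11, E=20, F=11) along a 3-gon: merge 3 vertices and 3 edges, delete both glued faces → V=21, E=41, F=22.
Attach a hendecagonal bipyramid (V=13, E=33, F=22) along a 3-gon: merge 3 vertices and 3 edges, delete both glued faces → V=31, E=71, F=42.
Attach a hexagonal pyramid (V=7, E=12, F=7) along a 3-gon: merge 3 vertices and 3 edges, delete both glued faces → V=35, E=80, F=47.
Check: V − E + F = 35 − 80 + 47 = 2.

80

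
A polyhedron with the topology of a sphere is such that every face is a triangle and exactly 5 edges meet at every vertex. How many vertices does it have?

Each face has 3 edges and each edge borders two faces, so 2E = 3F.
Each vertex has degree 5, so 5V = 2E and hence V = 3F/5.
Euler: V − E + F = 2 ⇒ (3F/5) − (3F/2) + F = 2.
Multiply by 10: (6 − 15 + 10)F = 20, i.e. 1F = 20.
So F = 20, E = 3·20/2 = 30, V = 3·20/5 = 12.

12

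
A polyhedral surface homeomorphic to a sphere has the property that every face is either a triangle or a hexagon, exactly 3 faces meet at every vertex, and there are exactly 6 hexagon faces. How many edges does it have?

24

Let x be the number of triangles; then F = 6 + x.
Edge–face incidences: 2E = 6·6 + 3·x = 36 + 3x.
Every vertex has degree 3, so 3V = 2E.
Euler: V − E + F = 2 ⇒ (2E)/3 − E + (6 + x) = 2.
Multiply by 6: 2·(2E) − 3·(2E) + 6·(6 + x) = 12, i.e. 36 + 6x − (36 + 3x) = 12.
Collecting terms: 3x = 12, so x = 4.
Then 2E = 36 + 3·4 = 48, so E = 24, V = 2E/3 = 16, F = 6 + 4 = 10.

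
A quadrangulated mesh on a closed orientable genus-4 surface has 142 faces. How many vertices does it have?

136

χ = 2 − 2·4 = -6, and every face is a square so 4F = 2E.
E = 4·142/2 = 284. Then V = -6 + E − F = -6 + 284 − 142 = 136.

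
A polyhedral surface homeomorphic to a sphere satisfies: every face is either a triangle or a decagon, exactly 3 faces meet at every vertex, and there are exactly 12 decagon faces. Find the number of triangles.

20

Let x be the number of triangles; then F = 12 + x.
Edge–face incidences: 2E = 10·12 + 3·x = 120 + 3x.
Every vertex has degree 3, so 3V = 2E.
Euler: V − E + F = 2 ⇒ (2E)/3 − E + (12 + x) = 2.
Multiply by 6: 2·(2E) − 3·(2E) + 6·(12 + x) = 12, i.e. 72 + 6x − (120 + 3x) = 12.
Collecting terms: 3x − 48 = 12, so 3x = 60, so x = 20.
Then 2E = 120 + 3·20 = 180, so E = 90, V = 2E/3 = 60, F = 12 + 20 = 32.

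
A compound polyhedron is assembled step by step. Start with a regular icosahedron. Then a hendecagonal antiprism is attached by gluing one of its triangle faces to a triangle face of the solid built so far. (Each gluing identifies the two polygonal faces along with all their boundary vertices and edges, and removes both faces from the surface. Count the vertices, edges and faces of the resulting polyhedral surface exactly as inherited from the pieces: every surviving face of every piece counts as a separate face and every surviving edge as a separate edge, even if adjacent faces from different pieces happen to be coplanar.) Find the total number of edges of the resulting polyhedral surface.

A regular icosahedron: V=12, E=30, F=20.
Attach a hendecagonal antiprism (V=22, E=44, F=24) along a 3-gon: merge 3 vertices and 3 edges, delete both glued faces → V=31, E=71, F=42.
Check: V − E + F = 31 − 71 + 42 = 2.

71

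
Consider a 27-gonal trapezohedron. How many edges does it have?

The n-trapezohedron (dual of the n-antiprism) has V = 2·27 + 2 = 56, E = 4·27 = 108, F = 2·27 = 54.

108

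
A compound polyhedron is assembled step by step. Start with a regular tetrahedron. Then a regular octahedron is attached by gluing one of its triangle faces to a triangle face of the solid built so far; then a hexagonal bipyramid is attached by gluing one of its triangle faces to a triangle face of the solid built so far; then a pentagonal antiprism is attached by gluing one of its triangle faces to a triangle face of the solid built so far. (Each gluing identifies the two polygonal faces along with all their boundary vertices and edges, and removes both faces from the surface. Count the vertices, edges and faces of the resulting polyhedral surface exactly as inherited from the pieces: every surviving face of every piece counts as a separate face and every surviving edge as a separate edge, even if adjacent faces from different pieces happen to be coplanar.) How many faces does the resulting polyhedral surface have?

A regular tetrahedron: V=4, E=6, F=4.
Attach a regular octahedron (V=6, E=12, F=8) along a 3-gon: merge 3 vertices and 3 edges, delete both glued faces → V=7, E=15, F=10.
Attach a hexagonal bipyramid (V=8, E=18, F=12) along a 3-gon: merge 3 vertices and 3 edges, delete both glued faces → V=12, E=30, F=20.
Attach a pentagonal antiprism (V=10, E=20, F=12) along a 3-gon: merge 3 vertices and 3 edges, delete both glued faces → V=19, E=47, F=30.
Check: V − E + F = 19 − 47 + 30 = 2.

30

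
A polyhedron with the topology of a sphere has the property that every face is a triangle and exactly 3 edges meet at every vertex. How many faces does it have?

4

Each face has 3 edges and each edge borders two faces, so 2E = 3F.
Each vertex has degree 3, so 3V = 2E and hence V = 3F/3.
Euler: V − E + F = 2 ⇒ (3F/3) − (3F/2) + F = 2.
Multiply by 6: (6 − 9 + 6)F = 12, i.e. 3F = 12.
So F = 4, E = 3·4/2 = 6, V = 3·4/3 = 4.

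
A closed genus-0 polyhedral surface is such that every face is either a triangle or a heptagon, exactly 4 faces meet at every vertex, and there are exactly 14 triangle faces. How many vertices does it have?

14

Let x be the number of heptagons; then F = 14 + x.
Edge–face incidences: 2E = 3·14 + 7·x = 42 + 7x.
Every vertex has degree 4, so 4V = 2E.
Euler: V − E + F = 2 ⇒ (2E)/4 − E + (14 + x) = 2.
Multiply by 8: 2·(2E) − 4·(2E) + 8·(14 + x) = 16, i.e. 112 + 8x − 2·(42 + 7x) = 16.
Collecting terms: −6x + 28 = 16, so −6x = −12, so x = 2.
Then 2E = 42 + 7·2 = 56, so E = 28, V = 2E/4 = 14, F = 14 + 2 = 16.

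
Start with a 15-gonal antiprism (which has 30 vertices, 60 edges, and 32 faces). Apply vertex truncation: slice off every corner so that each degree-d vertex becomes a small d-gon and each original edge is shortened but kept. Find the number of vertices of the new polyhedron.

120

Truncation replaces each original edge-end by a new vertex, so V′ = 2E = 120.
Each original edge survives, and each old vertex of degree d contributes d new edges; summing degrees gives Σd = 2E, so E′ = E + 2E = 3E = 180.
Each original face survives and each original vertex becomes one new face: F′ = F + V = 62.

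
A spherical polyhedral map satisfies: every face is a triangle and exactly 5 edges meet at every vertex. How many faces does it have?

20

Each face has 3 edges and each edge borders two faces, so 2E = 3F.
Each vertex has degree 5, so 5V = 2E and hence V = 3F/5.
Euler: V − E + F = 2 ⇒ (3F/5) − (3F/2) + F = 2.
Multiply by 10: (6 − 15 + 10)F = 20, i.e. 1F = 20.
So F = 20, E = 3·20/2 = 30, V = 3·20/5 = 12.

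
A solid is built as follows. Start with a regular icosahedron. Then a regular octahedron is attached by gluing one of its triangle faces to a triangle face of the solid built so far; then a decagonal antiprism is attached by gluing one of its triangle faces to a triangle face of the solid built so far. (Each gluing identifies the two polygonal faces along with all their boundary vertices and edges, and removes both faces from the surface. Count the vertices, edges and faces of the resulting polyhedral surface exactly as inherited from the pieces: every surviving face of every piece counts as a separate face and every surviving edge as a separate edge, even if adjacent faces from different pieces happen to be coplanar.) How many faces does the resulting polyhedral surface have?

A regular icosahedron: V=12, E=30, F=20.
Attach a regular octahedron (V=6, E=12, F=8) along a 3-gon: merge 3 vertices and 3 edges, delete both glued faces → V=15, E=39, F=26.
Attach a decagonal antiprism (V=20, E=40, F=22) along a 3-gon: merge 3 vertices and 3 edges, delete both glued faces → V=32, E=76, F=46.
Check: V − E + F = 32 − 76 + 46 = 2.

46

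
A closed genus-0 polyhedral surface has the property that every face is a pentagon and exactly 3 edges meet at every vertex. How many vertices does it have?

20

Each face has 5 edges and each edge borders two faces, so 2E = 5F.
Each vertex has degree 3, so 3V = 2E and hence V = 5F/3.
Euler: V − E + F = 2 ⇒ (5F/3) − (5F/2) + F = 2.
Multiply by 6: (10 − 15 + 6)F = 12, i.e. 1F = 12.
So F = 12, E = 5·12/2 = 30, V = 5·12/3 = 20.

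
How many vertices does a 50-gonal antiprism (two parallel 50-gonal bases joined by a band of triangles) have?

An antiprism on an n-gon has two n-gon caps and 2n triangles: V = 2·50 = 100, E = 4·50 = 200, F = 2·50 + 2 = 102.

100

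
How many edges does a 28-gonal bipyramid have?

84

A bipyramid over an n-gon has 2n triangular faces and n + 2 vertices: V = 28 + 2 = 30, E = 3·28 = 84, F = 2·28 = 56.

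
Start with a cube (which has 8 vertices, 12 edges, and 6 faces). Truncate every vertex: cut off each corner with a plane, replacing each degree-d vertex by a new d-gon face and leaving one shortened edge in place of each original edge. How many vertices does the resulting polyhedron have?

24

Truncation replaces each original edge-end by a new vertex, so V′ = 2E = 24.
Each original edge survives, and each old vertex of degree d contributes d new edges; summing degrees gives Σd = 2E, so E′ = E + 2E = 3E = 36.
Each original face survives and each original vertex becomes one new face: F′ = F + V = 14.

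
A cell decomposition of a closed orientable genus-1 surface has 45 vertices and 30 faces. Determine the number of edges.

For a closed orientable surface of genus 1, χ = 2 − 2·1 = 0.
E = V + F − (0) = 45 + 30 − (0) = 75.

75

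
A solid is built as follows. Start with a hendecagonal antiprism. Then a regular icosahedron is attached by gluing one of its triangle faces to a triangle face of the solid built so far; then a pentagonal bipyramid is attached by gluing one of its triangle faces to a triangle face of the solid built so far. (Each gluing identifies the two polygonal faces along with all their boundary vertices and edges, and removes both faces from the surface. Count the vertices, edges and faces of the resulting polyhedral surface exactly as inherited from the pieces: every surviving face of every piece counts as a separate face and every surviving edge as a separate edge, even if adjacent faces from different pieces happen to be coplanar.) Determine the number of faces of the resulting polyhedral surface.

A hendecagonal antiprism: V=22, E=44, F=24.
Attach a regular icosahedron (V=12, E=30, F=20) along a 3-gon: merge 3 vertices and 3 edges, delete both glued faces → V=31, E=71, F=42.
Attach a pentagonal bipyramid (V=7, E=15, F=10) along a 3-gon: merge 3 vertices and 3 edges, delete both glued faces → V=35, E=83, F=50.
Check: V − E + F = 35 − 83 + 50 = 2.

50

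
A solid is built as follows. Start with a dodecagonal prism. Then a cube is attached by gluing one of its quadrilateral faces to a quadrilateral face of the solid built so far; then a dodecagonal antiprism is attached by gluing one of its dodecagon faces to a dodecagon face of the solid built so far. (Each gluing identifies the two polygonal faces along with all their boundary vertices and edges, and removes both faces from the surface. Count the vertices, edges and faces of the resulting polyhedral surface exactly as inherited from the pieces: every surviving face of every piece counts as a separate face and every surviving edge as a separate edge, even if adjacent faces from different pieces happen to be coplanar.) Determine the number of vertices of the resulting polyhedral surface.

A dodecagonal prism: V=24, E=36, F=14.
Attach a cube (V=8, E=12, F=6) along a 4-gon: merge 4 vertices and 4 edges, delete both glued faces → V=28, E=44, F=18.
Attach a dodecagonal antiprism (V=24, E=48, F=26) along a 12-gon: merge 12 vertices and 12 edges, delete both glued faces → V=40, E=80, F=42.
Check: V − E + F = 40 − 80 + 42 = 2.

40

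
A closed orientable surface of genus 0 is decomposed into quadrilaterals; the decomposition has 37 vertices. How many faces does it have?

35

χ = 2 − 2·0 = 2, and every face is a square so 4F = 2E.
V − E + F = 2 with E = 4F/2 gives 37 − (4/2 − 1)·F = 2, so F = 35 and E = 70.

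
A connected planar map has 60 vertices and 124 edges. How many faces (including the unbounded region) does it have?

66

Euler's formula for a connected plane graph: V − E + F = 2, so F = 2 − 60 + 124 = 66.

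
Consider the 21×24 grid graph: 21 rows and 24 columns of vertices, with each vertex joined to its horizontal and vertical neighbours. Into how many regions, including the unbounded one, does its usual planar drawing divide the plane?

461

The grid has V = 21·24 = 504 vertices and E = 21·23 + 24·20 = 963 edges.
F = 2 − V + E = 2 − 504 + 963 = 461.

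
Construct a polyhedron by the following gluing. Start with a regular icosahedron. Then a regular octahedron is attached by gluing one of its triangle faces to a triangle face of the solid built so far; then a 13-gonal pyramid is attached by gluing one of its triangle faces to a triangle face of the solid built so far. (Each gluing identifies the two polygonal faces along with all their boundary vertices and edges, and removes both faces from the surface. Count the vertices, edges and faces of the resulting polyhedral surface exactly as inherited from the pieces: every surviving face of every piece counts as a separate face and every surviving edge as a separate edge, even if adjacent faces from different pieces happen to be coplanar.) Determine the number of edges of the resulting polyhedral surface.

62

A regular icosahedron: V=12, E=30, F=20.
Attach a regular octahedron (V=6, E=12, F=8) along a 3-gon: merge 3 vertices and 3 edges, delete both glued faces → V=15, E=39, F=26.
Attach a 13-gonal pyramid (V=14, E=26, F=14) along a 3-gon: merge 3 vertices and 3 edges, delete both glued faces → V=26, E=62, F=38.
Check: V − E + F = 26 − 62 + 38 = 2.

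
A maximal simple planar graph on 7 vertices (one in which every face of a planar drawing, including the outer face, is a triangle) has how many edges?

15

In a plane triangulation 3F = 2E and V − E + F = 2, so E = 3V − 6 = 3·7 − 6 = 15.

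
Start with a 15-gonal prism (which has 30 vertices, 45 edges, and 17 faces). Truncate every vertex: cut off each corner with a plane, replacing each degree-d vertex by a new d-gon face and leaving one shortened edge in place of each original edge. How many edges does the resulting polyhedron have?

Truncation replaces each original edge-end by a new vertex, so V′ = 2E = 90.
Each original edge survives, and each old vertex of degree d contributes d new edges; summing degrees gives Σd = 2E, so E′ = E + 2E = 3E = 135.
Each original face survives and each original vertex becomes one new face: F′ = F + V = 47.

135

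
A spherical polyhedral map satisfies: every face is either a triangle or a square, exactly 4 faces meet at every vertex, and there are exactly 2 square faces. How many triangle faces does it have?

Let x be the number of triangles; then F = 2 + x.
Edge–face incidences: 2E = 4·2 + 3·x = 8 + 3x.
Every vertex has degree 4, so 4V = 2E.
Euler: V − E + F = 2 ⇒ (2E)/4 − E + (2 + x) = 2.
Multiply by 8: 2·(2E) − 4·(2E) + 8·(2 + x) = 16, i.e. 16 + 8x − 2·(8 + 3x) = 16.
Collecting terms: 2x = 16, so x = 8.
Then 2E = 8 + 3·8 = 32, so E = 16, V = 2E/4 = 8, F = 2 + 8 = 10.

8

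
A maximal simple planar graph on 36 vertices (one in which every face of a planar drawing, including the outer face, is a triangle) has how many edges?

102

In a plane triangulation 3F = 2E and V − E + F = 2, so E = 3V − 6 = 3·36 − 6 = 102.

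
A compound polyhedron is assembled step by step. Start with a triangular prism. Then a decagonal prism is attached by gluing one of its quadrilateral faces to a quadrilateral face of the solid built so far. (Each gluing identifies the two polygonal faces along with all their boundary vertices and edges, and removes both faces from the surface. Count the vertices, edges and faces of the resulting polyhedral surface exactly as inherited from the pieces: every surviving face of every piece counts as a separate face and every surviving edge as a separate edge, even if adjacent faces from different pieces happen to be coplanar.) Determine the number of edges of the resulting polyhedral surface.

A triangular prism: V=6, E=9, F=5.
Attach a decagonal prism (V=20, E=30, F=12) along a 4-gon: merge 4 vertices and 4 edges, delete both glued faces → V=22, E=35, F=15.
Check: V − E + F = 22 − 35 + 15 = 2.

35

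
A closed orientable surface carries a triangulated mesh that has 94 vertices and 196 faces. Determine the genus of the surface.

3

Every face is a triangle, so 2E = 3·196 = 588, giving E = 294.
χ = V − E + F = 94 − 294 + 196 = -4.
For a closed orientable surface χ = 2 − 2g, so g = (2 − (-4))/2 = 3.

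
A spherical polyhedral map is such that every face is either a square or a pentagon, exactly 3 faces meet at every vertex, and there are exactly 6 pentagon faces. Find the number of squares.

3

Let x be the number of squares; then F = 6 + x.
Edge–face incidences: 2E = 5·6 + 4·x = 30 + 4x.
Every vertex has degree 3, so 3V = 2E.
Euler: V − E + F = 2 ⇒ (2E)/3 − E + (6 + x) = 2.
Multiply by 6: 2·(2E) − 3·(2E) + 6·(6 + x) = 12, i.e. 36 + 6x − (30 + 4x) = 12.
Collecting terms: 2x + 6 = 12, so 2x = 6, so x = 3.
Then 2E = 30 + 4·3 = 42, so E = 21, V = 2E/3 = 14, F = 6 + 3 = 9.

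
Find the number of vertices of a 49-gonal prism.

A prism on an n-gon has two n-gon bases and n rectangular sides: V = 2·49 = 98, E = 3·49 = 147, F = 49 + 2 = 51.
Check: V − E + F = 98 − 147 + 51 = 2.

98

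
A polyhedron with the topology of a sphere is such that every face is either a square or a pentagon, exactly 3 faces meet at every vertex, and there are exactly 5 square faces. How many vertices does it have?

10

Let x be the number of pentagons; then F = 5 + x.
Edge–face incidences: 2E = 4·5 + 5·x = 20 + 5x.
Every vertex has degree 3, so 3V = 2E.
Euler: V − E + F = 2 ⇒ (2E)/3 − E + (5 + x) = 2.
Multiply by 6: 2·(2E) − 3·(2E) + 6·(5 + x) = 12, i.e. 30 + 6x − (20 + 5x) = 12.
Collecting terms: x + 10 = 12, so x = 2.
Then 2E = 20 + 5·2 = 30, so E = 15, V = 2E/3 = 10, F = 5 + 2 = 7.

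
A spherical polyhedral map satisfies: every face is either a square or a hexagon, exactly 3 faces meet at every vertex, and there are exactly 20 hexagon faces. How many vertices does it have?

48

Let x be the number of squares; then F = 20 + x.
Edge–face incidences: 2E = 6·20 + 4·x = 120 + 4x.
Every vertex has degree 3, so 3V = 2E.
Euler: V − E + F = 2 ⇒ (2E)/3 − E + (20 + x) = 2.
Multiply by 6: 2·(2E) − 3·(2E) + 6·(20 + x) = 12, i.e. 120 + 6x − (120 + 4x) = 12.
Collecting terms: 2x = 12, so x = 6.
Then 2E = 120 + 4·6 = 144, so E = 72, V = 2E/3 = 48, F = 20 + 6 = 26.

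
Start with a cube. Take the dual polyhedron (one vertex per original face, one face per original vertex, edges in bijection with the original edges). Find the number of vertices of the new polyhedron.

6

The base solid has V = 8, E = 12, F = 6.
The dual swaps V and F and preserves E: V′ = F = 6, E′ = E = 12, F′ = V = 8.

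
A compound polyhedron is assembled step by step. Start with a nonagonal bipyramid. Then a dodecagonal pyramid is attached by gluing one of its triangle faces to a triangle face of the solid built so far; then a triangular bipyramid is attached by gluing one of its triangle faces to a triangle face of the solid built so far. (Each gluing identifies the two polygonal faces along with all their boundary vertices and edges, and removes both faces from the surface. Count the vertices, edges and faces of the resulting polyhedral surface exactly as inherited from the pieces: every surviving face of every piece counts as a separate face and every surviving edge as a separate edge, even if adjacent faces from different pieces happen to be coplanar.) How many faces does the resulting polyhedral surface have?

A nonagonal bipyramid: V=11, E=27, F=18.
Attach a dodecagonal pyramid (V=13, E=24, F=13) along a 3-gon: merge 3 vertices and 3 edges, delete both glued faces → V=21, E=48, F=29.
Attach a triangular bipyramid (V=5, E=9, F=6) along a 3-gon: merge 3 vertices and 3 edges, delete both glued faces → V=23, E=54, F=33.
Check: V − E + F = 23 − 54 + 33 = 2.

33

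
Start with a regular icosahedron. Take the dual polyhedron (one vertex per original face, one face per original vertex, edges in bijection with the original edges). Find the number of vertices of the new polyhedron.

20

The base solid has V = 12, E = 30, F = 20.
The dual swaps V and F and preserves E: V′ = F = 20, E′ = E = 30, F′ = V = 12.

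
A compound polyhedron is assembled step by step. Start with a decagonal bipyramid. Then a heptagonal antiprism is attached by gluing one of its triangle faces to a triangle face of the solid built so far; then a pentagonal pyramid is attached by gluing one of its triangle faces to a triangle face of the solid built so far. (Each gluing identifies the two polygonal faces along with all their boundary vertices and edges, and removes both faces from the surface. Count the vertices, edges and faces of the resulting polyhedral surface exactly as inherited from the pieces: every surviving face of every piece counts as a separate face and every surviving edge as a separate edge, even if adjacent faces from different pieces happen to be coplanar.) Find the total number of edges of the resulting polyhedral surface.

62

A decagonal bipyramid: V=12, E=30, F=20.
Attach a heptagonal antiprism (V=14, E=28, F=16) along a 3-gon: merge 3 vertices and 3 edges, delete both glued faces → V=23, E=55, F=34.
Attach a pentagonal pyramid (V=6, E=10, F=6) along a 3-gon: merge 3 vertices and 3 edges, delete both glued faces → V=26, E=62, F=38.
Check: V − E + F = 26 − 62 + 38 = 2.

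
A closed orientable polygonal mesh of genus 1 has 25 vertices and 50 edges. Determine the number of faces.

For a closed orientable surface of genus 1, χ = 2 − 2·1 = 0.
F = 0 − V + E = 0 − 25 + 50 = 25.

25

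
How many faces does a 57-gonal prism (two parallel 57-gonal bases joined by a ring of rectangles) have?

59

A prism on an n-gon has two n-gon bases and n rectangular sides: V = 2·57 = 114, E = 3·57 = 171, F = 57 + 2 = 59.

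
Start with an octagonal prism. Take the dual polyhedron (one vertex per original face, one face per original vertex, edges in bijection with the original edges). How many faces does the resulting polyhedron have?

16

The base solid has V = 16, E = 24, F = 10.
The dual swaps V and F and preserves E: V′ = F = 10, E′ = E = 24, F′ = V = 16.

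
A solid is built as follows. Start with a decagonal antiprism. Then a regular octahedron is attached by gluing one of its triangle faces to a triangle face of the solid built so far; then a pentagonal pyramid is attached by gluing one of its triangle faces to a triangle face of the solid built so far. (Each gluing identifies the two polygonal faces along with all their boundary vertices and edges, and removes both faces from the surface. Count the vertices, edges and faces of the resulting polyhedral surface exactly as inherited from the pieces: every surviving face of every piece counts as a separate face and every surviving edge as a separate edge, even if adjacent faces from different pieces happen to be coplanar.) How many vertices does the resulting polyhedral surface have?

A decagonal antiprism: V=20, E=40, F=22.
Attach a regular octahedron (V=6, E=12, F=8) along a 3-gon: merge 3 vertices and 3 edges, delete both glued faces → V=23, E=49, F=28.
Attach a pentagonal pyramid (V=6, E=10, F=6) along a 3-gon: merge 3 vertices and 3 edges, delete both glued faces → V=26, E=56, F=32.
Check: V − E + F = 26 − 56 + 32 = 2.

26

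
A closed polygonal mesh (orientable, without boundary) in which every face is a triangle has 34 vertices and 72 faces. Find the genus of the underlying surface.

2

Every face is a triangle, so 2E = 3·72 = 216, giving E = 108.
χ = V − E + F = 34 − 108 + 72 = -2.
For a closed orientable surface χ = 2 − 2g, so g = (2 − (-2))/2 = 2.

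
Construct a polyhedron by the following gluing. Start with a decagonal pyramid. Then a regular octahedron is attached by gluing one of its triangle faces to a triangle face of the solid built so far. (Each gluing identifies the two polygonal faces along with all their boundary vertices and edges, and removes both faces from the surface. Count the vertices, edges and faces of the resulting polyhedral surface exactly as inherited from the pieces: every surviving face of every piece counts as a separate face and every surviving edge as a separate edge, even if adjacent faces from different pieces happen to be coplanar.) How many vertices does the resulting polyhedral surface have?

14

A decagonal pyramid: V=11, E=20, F=11.
Attach a regular octahedron (V=6, E=12, F=8) along a 3-gon: merge 3 vertices and 3 edges, delete both glued faces → V=14, E=29, F=17.
Check: V − E + F = 14 − 29 + 17 = 2.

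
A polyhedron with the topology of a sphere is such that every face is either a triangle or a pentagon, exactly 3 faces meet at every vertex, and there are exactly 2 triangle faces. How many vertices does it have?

12

Let x be the number of pentagons; then F = 2 + x.
Edge–face incidences: 2E = 3·2 + 5·x = 6 + 5x.
Every vertex has degree 3, so 3V = 2E.
Euler: V − E + F = 2 ⇒ (2E)/3 − E + (2 + x) = 2.
Multiply by 6: 2·(2E) − 3·(2E) + 6·(2 + x) = 12, i.e. 12 + 6x − (6 + 5x) = 12.
Collecting terms: x + 6 = 12, so x = 6.
Then 2E = 6 + 5·6 = 36, so E = 18, V = 2E/3 = 12, F = 2 + 6 = 8.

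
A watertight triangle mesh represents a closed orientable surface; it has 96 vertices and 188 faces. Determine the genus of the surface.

Every face is a triangle, so 2E = 3·188 = 564, giving E = 282.
χ = V − E + F = 96 − 282 + 188 = 2.
For a closed orientable surface χ = 2 − 2g, so g = (2 − (2))/2 = 0.

0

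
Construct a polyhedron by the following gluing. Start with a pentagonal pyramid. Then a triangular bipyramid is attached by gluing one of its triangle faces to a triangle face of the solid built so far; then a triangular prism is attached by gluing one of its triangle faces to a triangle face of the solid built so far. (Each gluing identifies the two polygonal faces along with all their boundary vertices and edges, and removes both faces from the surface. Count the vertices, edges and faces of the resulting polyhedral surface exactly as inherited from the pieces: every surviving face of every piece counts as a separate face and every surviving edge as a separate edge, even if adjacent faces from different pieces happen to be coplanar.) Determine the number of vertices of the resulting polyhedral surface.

A pentagonal pyramid: V=6, E=10, F=6.
Attach a triangular bipyramid (V=5, E=9, F=6) along a 3-gon: merge 3 vertices and 3 edges, delete both glued faces → V=8, E=16, F=10.
Attach a triangular prism (V=6, E=9, F=5) along a 3-gon: merge 3 vertices and 3 edges, delete both glued faces → V=11, E=22, F=13.
Check: V − E + F = 11 − 22 + 13 = 2.

11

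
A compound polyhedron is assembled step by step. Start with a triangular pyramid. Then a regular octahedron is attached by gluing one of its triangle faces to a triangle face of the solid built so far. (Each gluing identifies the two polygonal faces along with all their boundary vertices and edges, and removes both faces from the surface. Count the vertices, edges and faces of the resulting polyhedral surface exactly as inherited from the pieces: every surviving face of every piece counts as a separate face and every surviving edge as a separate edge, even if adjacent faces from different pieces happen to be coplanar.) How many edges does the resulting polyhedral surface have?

A triangular pyramid: V=4, E=6, F=4.
Attach a regular octahedron (V=6, E=12, F=8) along a 3-gon: merge 3 vertices and 3 edges, delete both glued faces → V=7, E=15, F=10.
Check: V − E + F = 7 − 15 + 10 = 2.

15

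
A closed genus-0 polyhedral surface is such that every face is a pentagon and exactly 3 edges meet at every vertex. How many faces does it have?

12

Each face has 5 edges and each edge borders two faces, so 2E = 5F.
Each vertex has degree 3, so 3V = 2E and hence V = 5F/3.
Euler: V − E + F = 2 ⇒ (5F/3) − (5F/2) + F = 2.
Multiply by 6: (10 − 15 + 6)F = 12, i.e. 1F = 12.
So F = 12, E = 5·12/2 = 30, V = 5·12/3 = 20.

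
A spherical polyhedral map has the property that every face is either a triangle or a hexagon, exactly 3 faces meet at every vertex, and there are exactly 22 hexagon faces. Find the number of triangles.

Let x be the number of triangles; then F = 22 + x.
Edge–face incidences: 2E = 6·22 + 3·x = 132 + 3x.
Every vertex has degree 3, so 3V = 2E.
Euler: V − E + F = 2 ⇒ (2E)/3 − E + (22 + x) = 2.
Multiply by 6: 2·(2E) − 3·(2E) + 6·(22 + x) = 12, i.e. 132 + 6x − (132 + 3x) = 12.
Collecting terms: 3x = 12, so x = 4.
Then 2E = 132 + 3·4 = 144, so E = 72, V = 2E/3 = 48, F = 22 + 4 = 26.

4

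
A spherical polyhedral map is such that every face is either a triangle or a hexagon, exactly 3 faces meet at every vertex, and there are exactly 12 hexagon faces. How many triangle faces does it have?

Let x be the number of triangles; then F = 12 + x.
Edge–face incidences: 2E = 6·12 + 3·x = 72 + 3x.
Every vertex has degree 3, so 3V = 2E.
Euler: V − E + F = 2 ⇒ (2E)/3 − E + (12 + x) = 2.
Multiply by 6: 2·(2E) − 3·(2E) + 6·(12 + x) = 12, i.e. 72 + 6x − (72 + 3x) = 12.
Collecting terms: 3x = 12, so x = 4.
Then 2E = 72 + 3·4 = 84, so E = 42, V = 2E/3 = 28, F = 12 + 4 = 16.

4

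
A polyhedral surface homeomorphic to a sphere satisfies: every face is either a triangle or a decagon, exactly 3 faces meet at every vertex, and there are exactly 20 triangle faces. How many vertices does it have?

60

Let x be the number of decagons; then F = 20 + x.
Edge–face incidences: 2E = 3·20 + 10·x = 60 + 10x.
Every vertex has degree 3, so 3V = 2E.
Euler: V − E + F = 2 ⇒ (2E)/3 − E + (20 + x) = 2.
Multiply by 6: 2·(2E) − 3·(2E) + 6·(20 + x) = 12, i.e. 120 + 6x − (60 + 10x) = 12.
Collecting terms: −4x + 60 = 12, so −4x = −48, so x = 12.
Then 2E = 60 + 10·12 = 180, so E = 90, V = 2E/3 = 60, F = 20 + 12 = 32.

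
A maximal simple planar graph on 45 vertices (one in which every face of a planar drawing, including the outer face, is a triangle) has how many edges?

In a plane triangulation 3F = 2E and V − E + F = 2, so E = 3V − 6 = 3·45 − 6 = 129.

129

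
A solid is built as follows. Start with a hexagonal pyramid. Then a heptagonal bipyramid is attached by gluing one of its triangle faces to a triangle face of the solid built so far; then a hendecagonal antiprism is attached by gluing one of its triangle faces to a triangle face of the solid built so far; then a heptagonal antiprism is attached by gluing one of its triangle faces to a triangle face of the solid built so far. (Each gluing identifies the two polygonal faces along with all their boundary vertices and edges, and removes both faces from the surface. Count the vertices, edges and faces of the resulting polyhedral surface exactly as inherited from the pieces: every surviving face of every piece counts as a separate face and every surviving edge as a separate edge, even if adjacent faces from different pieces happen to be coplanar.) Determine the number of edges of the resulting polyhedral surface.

A hexagonal pyramid: V=7, E=12, F=7.
Attach a heptagonal bipyramid (V=9, E=21, F=14) along a 3-gon: merge 3 vertices and 3 edges, delete both glued faces → V=13, E=30, F=19.
Attach a hendecagonal antiprism (V=22, E=44, F=24) along a 3-gon: merge 3 vertices and 3 edges, delete both glued faces → V=32, E=71, F=41.
Attach a heptagonal antiprism (V=14, E=28, F=16) along a 3-gon: merge 3 vertices and 3 edges, delete both glued faces → V=43, E=96, F=55.
Check: V − E + F = 43 − 96 + 55 = 2.

96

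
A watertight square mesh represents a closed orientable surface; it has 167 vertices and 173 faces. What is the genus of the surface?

Every face is a square, so 2E = 4·173 = 692, giving E = 346.
χ = V − E + F = 167 − 346 + 173 = -6.
For a closed orientable surface χ = 2 − 2g, so g = (2 − (-6))/2 = 4.

4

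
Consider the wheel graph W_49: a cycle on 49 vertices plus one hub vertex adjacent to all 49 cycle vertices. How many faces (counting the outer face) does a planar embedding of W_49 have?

W_49 has V = 49 + 1 = 50 vertices and E = 2·49 = 98 edges.
By Euler's formula F = 2 − V + E = 2 − 50 + 98 = 50.

50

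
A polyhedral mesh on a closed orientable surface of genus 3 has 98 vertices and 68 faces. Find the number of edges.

For a closed orientable surface of genus 3, χ = 2 − 2·3 = -4.
E = V + F − (-4) = 98 + 68 − (-4) = 170.

170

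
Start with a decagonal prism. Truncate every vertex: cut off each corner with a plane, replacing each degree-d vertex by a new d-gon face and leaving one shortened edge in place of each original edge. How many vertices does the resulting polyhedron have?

60

The base solid has V = 20, E = 30, F = 12.
Truncation replaces each original edge-end by a new vertex, so V′ = 2E = 60.
Each original edge survives, and each old vertex of degree d contributes d new edges; summing degrees gives Σd = 2E, so E′ = E + 2E = 3E = 90.
Each original face survives and each original vertex becomes one new face: F′ = F + V = 32.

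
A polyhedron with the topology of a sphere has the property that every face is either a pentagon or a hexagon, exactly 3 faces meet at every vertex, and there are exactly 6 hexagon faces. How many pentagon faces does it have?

Let x be the number of pentagons; then F = 6 + x.
Edge–face incidences: 2E = 6·6 + 5·x = 36 + 5x.
Every vertex has degree 3, so 3V = 2E.
Euler: V − E + F = 2 ⇒ (2E)/3 − E + (6 + x) = 2.
Multiply by 6: 2·(2E) − 3·(2E) + 6·(6 + x) = 12, i.e. 36 + 6x − (36 + 5x) = 12.
Collecting terms: x = 12.
Then 2E = 36 + 5·12 = 96, so E = 48, V = 2E/3 = 32, F = 6 + 12 = 18.

12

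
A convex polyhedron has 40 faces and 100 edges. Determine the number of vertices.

62

Here V − E + F = 2.
V = 2 + E − F = 2 + 100 − 40 = 62.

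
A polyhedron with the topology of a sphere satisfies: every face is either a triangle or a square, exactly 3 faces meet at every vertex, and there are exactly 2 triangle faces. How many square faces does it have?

3

Let x be the number of squares; then F = 2 + x.
Edge–face incidences: 2E = 3·2 + 4·x = 6 + 4x.
Every vertex has degree 3, so 3V = 2E.
Euler: V − E + F = 2 ⇒ (2E)/3 − E + (2 + x) = 2.
Multiply by 6: 2·(2E) − 3·(2E) + 6·(2 + x) = 12, i.e. 12 + 6x − (6 + 4x) = 12.
Collecting terms: 2x + 6 = 12, so 2x = 6, so x = 3.
Then 2E = 6 + 4·3 = 18, so E = 9, V = 2E/3 = 6, F = 2 + 3 = 5.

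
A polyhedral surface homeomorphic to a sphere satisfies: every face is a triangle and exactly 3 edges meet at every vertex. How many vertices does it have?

Each face has 3 edges and each edge borders two faces, so 2E = 3F.
Each vertex has degree 3, so 3V = 2E and hence V = 3F/3.
Euler: V − E + F = 2 ⇒ (3F/3) − (3F/2) + F = 2.
Multiply by 6: (6 − 9 + 6)F = 12, i.e. 3F = 12.
So F = 4, E = 3·4/2 = 6, V = 3·4/3 = 4.

4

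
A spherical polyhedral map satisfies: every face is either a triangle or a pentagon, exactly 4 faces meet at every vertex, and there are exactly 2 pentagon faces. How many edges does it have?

Let x be the number of triangles; then F = 2 + x.
Edge–face incidences: 2E = 5·2 + 3·x = 10 + 3x.
Every vertex has degree 4, so 4V = 2E.
Euler: V − E + F = 2 ⇒ (2E)/4 − E + (2 + x) = 2.
Multiply by 8: 2·(2E) − 4·(2E) + 8·(2 + x) = 16, i.e. 16 + 8x − 2·(10 + 3x) = 16.
Collecting terms: 2x − 4 = 16, so 2x = 20, so x = 10.
Then 2E = 10 + 3·10 = 40, so E = 20, V = 2E/4 = 10, F = 2 + 10 = 12.

20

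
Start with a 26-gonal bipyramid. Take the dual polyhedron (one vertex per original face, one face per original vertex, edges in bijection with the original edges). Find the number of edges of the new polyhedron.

The base solid has V = 28, E = 78, F = 52.
The dual swaps V and F and preserves E: V′ = F = 52, E′ = E = 78, F′ = V = 28.

78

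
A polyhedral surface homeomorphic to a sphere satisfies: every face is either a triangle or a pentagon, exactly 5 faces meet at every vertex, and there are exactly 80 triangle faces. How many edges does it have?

150

Let x be the number of pentagons; then F = 80 + x.
Edge–face incidences: 2E = 3·80 + 5·x = 240 + 5x.
Every vertex has degree 5, so 5V = 2E.
Euler: V − E + F = 2 ⇒ (2E)/5 − E + (80 + x) = 2.
Multiply by 10: 2·(2E) − 5·(2E) + 10·(80 + x) = 20, i.e. 800 + 10x − 3·(240 + 5x) = 20.
Collecting terms: −5x + 80 = 20, so −5x = −60, so x = 12.
Then 2E = 240 + 5·12 = 300, so E = 150, V = 2E/5 = 60, F = 80 + 12 = 92.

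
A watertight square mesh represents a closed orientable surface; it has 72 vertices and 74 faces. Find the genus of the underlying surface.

2

Every face is a square, so 2E = 4·74 = 296, giving E = 148.
χ = V − E + F = 72 − 148 + 74 = -2.
For a closed orientable surface χ = 2 − 2g, so g = (2 − (-2))/2 = 2.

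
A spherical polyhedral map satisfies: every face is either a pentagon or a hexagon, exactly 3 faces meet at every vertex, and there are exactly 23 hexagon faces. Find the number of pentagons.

Let x be the number of pentagons; then F = 23 + x.
Edge–face incidences: 2E = 6·23 + 5·x = 138 + 5x.
Every vertex has degree 3, so 3V = 2E.
Euler: V − E + F = 2 ⇒ (2E)/3 − E + (23 + x) = 2.
Multiply by 6: 2·(2E) − 3·(2E) + 6·(23 + x) = 12, i.e. 138 + 6x − (138 + 5x) = 12.
Collecting terms: x = 12.
Then 2E = 138 + 5·12 = 198, so E = 99, V = 2E/3 = 66, F = 23 + 12 = 35.

12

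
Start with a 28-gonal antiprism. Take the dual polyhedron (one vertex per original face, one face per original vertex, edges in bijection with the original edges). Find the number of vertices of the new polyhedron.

The base solid has V = 56, E = 112, F = 58.
The dual swaps V and F and preserves E: V′ = F = 58, E′ = E = 112, F′ = V = 56.

58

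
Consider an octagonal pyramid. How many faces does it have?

A pyramid on an n-gon base has one n-gon and n triangles: V = 8 + 1 = 9, E = 2·8 = 16, F = 8 + 1 = 9.
Check: V − E + F = 9 − 16 + 9 = 2.

9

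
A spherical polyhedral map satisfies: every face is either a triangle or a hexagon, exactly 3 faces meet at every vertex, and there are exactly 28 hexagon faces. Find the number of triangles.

4

Let x be the number of triangles; then F = 28 + x.
Edge–face incidences: 2E = 6·28 + 3·x = 168 + 3x.
Every vertex has degree 3, so 3V = 2E.
Euler: V − E + F = 2 ⇒ (2E)/3 − E + (28 + x) = 2.
Multiply by 6: 2·(2E) − 3·(2E) + 6·(28 + x) = 12, i.e. 168 + 6x − (168 + 3x) = 12.
Collecting terms: 3x = 12, so x = 4.
Then 2E = 168 + 3·4 = 180, so E = 90, V = 2E/3 = 60, F = 28 + 4 = 32.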